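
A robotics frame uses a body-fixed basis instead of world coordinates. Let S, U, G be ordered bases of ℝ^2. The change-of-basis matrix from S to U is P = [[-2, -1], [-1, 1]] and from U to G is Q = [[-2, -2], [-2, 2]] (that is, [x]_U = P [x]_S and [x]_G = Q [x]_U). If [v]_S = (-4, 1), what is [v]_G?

(-24, -4)

Composing the changes, [v]_G = Q P [v]_S.
Q P = [[6, 0], [2, 4]]; applying this to (-4, 1) gives (-24, -4).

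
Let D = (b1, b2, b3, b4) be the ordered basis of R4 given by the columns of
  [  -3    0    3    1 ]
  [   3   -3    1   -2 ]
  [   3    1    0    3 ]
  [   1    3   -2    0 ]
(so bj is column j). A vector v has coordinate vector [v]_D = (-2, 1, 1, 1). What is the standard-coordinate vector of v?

v = M [v]_D, where M has columns b1, ..., b4.
Carrying out the matrix-vector product, v = (10, -10, -2, -1).

(10, -10, -2, -1)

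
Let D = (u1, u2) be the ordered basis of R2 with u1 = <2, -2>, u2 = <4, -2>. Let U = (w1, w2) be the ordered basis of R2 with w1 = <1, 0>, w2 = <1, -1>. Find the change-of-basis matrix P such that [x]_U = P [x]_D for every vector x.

[[0, 2], [2, 2]]

Let M have columns uj and N have columns wj. Then for every x, N [x]_U = x = M [x]_D, so P = N^(-1) M.
Since det N = -1, N^(-1) has integer entries; multiplying gives P = [[0, 2], [2, 2]].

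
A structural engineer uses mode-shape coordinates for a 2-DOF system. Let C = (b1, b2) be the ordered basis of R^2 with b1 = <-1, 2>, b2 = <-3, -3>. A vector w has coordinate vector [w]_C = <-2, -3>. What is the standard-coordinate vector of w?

<11, 5>

The coordinates say w = -2b1 - 3b2; adding the scaled basis vectors gives <11, 5>.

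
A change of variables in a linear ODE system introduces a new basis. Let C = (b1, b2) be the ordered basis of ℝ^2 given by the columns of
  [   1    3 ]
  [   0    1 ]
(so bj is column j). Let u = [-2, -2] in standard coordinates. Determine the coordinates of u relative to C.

[4, -2]

We seek scalars with c_1 b1 + c_2 b2 = u; equivalently solve M c = u where the columns of M are b1, b2.
System: c_1 + 3c_2 = -2, 0c_1 + c_2 = -2; solving gives c_1 = 4, c_2 = -2.
Check: 4b1 - 2b2 = [-2, -2].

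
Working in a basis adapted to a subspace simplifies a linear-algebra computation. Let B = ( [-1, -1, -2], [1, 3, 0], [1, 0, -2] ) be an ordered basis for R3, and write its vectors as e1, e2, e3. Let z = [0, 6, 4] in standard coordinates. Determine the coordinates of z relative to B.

[0, 2, -2]

Write z = c_1 e1 + ... + c_3 e3 and solve for the c_i.
Row-reducing the augmented matrix [M | z] gives c = (0, 2, -2).
Check: 0·e1 + 2e2 - 2e3 = [0, 6, 4].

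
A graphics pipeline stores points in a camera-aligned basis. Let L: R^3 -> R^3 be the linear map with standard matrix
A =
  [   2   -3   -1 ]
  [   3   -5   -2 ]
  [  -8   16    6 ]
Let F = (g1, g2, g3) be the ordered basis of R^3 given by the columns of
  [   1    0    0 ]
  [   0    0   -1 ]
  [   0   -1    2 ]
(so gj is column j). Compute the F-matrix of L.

Let P have columns g1, ..., g3. Then [L]_F = P^(-1) A P.
Here det P = -1, so P^(-1) is integer; computing A P first and then P^(-1)(A P) gives [[2, 1, 1], [2, 2, 2], [-3, -2, -1]].

[[2, 1, 1], [2, 2, 2], [-3, -2, -1]]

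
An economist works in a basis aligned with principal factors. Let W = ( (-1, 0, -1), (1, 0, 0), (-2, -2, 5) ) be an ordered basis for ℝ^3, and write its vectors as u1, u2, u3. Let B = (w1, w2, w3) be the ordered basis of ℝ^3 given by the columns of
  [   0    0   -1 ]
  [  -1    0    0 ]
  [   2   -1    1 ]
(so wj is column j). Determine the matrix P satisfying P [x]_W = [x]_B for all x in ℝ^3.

[[0, 0, 2], [2, -1, 1], [1, -1, 2]]

Column j of P is [uj]_B, since P maps W-coordinates to B-coordinates.
Expressing u1 in B: u1 = 0·w1 + 2w2 + w3, so column 1 of P is (0, 2, 1).
Doing the same for each uj gives P = [[0, 0, 2], [2, -1, 1], [1, -1, 2]].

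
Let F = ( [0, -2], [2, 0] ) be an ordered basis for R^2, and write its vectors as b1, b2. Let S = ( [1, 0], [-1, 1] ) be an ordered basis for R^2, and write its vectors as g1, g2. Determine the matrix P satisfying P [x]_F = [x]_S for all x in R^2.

[[-2, 2], [-2, 0]]

Column j of P is [bj]_S, since P maps F-coordinates to S-coordinates.
Expressing b1 in S: b1 = -2g1 - 2g2, so column 1 of P is [-2, -2].
Doing the same for each bj gives P = [[-2, 2], [-2, 0]].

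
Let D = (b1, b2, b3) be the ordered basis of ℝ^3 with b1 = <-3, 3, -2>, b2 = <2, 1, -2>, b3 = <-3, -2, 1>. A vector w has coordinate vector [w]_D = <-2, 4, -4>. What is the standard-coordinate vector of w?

<26, 6, -8>

The coordinates say w = -2b1 + 4b2 - 4b3; adding the scaled basis vectors gives <26, 6, -8>.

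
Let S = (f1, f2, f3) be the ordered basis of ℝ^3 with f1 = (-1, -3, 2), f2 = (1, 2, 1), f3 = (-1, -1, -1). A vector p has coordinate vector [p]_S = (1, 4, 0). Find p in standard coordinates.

(3, 5, 6)

p = M [p]_S, where M has columns f1, ..., f3.
Carrying out the matrix-vector product, p = (3, 5, 6).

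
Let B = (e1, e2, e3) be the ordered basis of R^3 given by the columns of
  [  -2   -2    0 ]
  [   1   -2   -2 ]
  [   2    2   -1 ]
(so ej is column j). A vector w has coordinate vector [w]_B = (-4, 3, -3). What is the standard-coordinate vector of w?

(2, -4, 1)

By definition w = -4e1 + 3e2 - 3e3.
Summing componentwise gives (2, -4, 1).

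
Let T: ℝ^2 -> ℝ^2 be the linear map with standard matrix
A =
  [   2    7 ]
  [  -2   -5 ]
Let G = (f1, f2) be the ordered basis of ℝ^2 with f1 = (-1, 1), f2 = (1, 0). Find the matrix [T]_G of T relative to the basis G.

The j-th column of [T]_G is [T(fj)]_G.
T(f1) = A f1 = (5, -3) = -3f1 + 2f2, so column 1 is (-3, 2).
Repeating for f2 and assembling the columns gives [[-3, -2], [2, 0]].

[[-3, -2], [2, 0]]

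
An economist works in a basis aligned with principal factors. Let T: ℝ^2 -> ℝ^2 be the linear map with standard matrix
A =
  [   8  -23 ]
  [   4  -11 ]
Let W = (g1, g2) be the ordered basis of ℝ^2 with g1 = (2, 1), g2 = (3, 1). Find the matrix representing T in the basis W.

With P the matrix whose columns are g1, g2, [T]_W = P^(-1) A P.
Column by column: T(g1) = A g1 = (-7, -3); its W-coordinates (-2, -1) give column 1.
Continuing for each basis vector yields [T]_W = [[-2, 2], [-1, -1]].

[[-2, 2], [-1, -1]]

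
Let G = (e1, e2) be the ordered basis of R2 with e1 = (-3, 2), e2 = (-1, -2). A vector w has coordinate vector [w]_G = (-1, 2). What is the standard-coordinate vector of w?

The coordinates say w = -e1 + 2e2; adding the scaled basis vectors gives (1, -6).

(1, -6)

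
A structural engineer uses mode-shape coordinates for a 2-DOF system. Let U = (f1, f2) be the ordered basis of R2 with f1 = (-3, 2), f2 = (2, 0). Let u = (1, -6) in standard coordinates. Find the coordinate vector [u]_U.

[u]_U is the unique c with M c = u, where M has columns f1, f2.
System: -3c_1 + 2c_2 = 1, 2c_1 + 0c_2 = -6; solving gives c_1 = -3, c_2 = -4.
Check: -3f1 - 4f2 = (1, -6).

(-3, -4)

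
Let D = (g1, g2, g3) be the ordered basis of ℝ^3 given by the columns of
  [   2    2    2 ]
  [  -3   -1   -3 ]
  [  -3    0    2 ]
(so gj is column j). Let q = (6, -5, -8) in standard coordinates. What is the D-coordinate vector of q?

We seek scalars with c_1 g1 + ... + c_3 g3 = q; equivalently solve M c = q where the columns of M are g1, ..., g3.
Row-reducing the augmented matrix [M | q] gives c = (2, 2, -1).
Check: 2g1 + 2g2 - g3 = (6, -5, -8).

(2, 2, -1)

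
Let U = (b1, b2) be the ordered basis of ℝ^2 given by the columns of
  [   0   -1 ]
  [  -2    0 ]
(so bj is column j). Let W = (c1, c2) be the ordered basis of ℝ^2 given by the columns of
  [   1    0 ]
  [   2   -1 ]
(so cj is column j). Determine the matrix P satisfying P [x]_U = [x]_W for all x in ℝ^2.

[[0, -1], [2, -2]]

Take x = bj: its U-coordinates are the j-th standard unit vector, so P e_j — column j of P — equals [bj]_W.
b1 = 0·c1 + 2c2, giving column 1 = [0, 2]; repeating for each j gives P = [[0, -1], [2, -2]].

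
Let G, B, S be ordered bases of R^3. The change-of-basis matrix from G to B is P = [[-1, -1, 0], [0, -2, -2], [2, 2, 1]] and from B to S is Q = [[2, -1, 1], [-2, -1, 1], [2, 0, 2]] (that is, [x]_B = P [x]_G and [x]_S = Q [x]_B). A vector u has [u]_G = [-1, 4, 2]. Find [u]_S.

Apply P to get B-coordinates [-3, -12, 8], then Q to get S-coordinates.
The result is [u]_S = [14, 26, 10].

[14, 26, 10]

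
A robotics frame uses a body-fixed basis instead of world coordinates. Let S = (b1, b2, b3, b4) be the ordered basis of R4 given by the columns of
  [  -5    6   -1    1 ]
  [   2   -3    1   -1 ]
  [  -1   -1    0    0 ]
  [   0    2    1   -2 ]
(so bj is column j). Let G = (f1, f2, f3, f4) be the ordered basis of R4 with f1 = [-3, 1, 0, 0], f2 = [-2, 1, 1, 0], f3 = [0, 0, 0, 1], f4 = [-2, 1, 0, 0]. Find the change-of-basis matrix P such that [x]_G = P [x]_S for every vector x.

[[1, 0, -1, 1], [-1, -1, 0, 0], [0, 2, 1, -2], [2, -2, 2, -2]]

Take x = bj: its S-coordinates are the j-th standard unit vector, so P e_j — column j of P — equals [bj]_G.
b1 = f1 - f2 + 0·f3 + 2f4, giving column 1 = [1, -1, 0, 2]; repeating for each j gives P = [[1, 0, -1, 1], [-1, -1, 0, 0], [0, 2, 1, -2], [2, -2, 2, -2]].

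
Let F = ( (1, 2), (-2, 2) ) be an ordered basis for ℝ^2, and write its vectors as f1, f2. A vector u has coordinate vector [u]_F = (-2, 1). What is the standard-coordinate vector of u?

By definition u = -2f1 + f2.
Summing componentwise gives (-4, -2).

(-4, -2)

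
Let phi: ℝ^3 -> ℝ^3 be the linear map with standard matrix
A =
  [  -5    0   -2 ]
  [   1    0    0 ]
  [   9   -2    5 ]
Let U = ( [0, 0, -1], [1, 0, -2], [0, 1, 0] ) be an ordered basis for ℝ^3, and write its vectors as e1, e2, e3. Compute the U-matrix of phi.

[[1, 3, 2], [2, -1, 0], [0, 1, 0]]

With P the matrix whose columns are e1, ..., e3, [phi]_U = P^(-1) A P.
Column by column: phi(e1) = A e1 = [2, 0, -5]; its U-coordinates [1, 2, 0] give column 1.
Continuing for each basis vector yields [phi]_U = [[1, 3, 2], [2, -1, 0], [0, 1, 0]].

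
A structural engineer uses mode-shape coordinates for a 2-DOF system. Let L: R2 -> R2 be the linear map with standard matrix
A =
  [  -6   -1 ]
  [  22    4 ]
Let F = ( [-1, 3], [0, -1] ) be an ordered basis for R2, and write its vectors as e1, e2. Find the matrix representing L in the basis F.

[[-3, -1], [1, 1]]

With P the matrix whose columns are e1, e2, [L]_F = P^(-1) A P.
Column by column: L(e1) = A e1 = [3, -10]; its F-coordinates [-3, 1] give column 1.
Continuing for each basis vector yields [L]_F = [[-3, -1], [1, 1]].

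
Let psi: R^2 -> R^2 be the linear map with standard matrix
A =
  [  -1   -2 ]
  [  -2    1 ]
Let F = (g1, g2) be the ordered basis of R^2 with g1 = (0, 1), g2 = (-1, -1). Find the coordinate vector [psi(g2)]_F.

(-2, -3)

Column 2 of [psi]_F is the F-coordinate vector of psi(g2).
In standard coordinates psi(g2) = A g2 = (3, 1).
Converting to F: (3, 1) = -2g1 - 3g2, so the coordinate vector is (-2, -3).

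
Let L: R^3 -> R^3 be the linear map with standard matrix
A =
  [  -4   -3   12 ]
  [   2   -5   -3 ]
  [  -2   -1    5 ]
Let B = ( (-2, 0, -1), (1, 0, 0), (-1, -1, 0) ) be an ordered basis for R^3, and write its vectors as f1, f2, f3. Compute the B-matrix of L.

Let P have columns f1, ..., f3. Then [L]_B = P^(-1) A P.
Here det P = 1, so P^(-1) is integer; computing A P first and then P^(-1)(A P) gives [[1, 2, -3], [-1, -2, -2], [1, -2, -3]].

[[1, 2, -3], [-1, -2, -2], [1, -2, -3]]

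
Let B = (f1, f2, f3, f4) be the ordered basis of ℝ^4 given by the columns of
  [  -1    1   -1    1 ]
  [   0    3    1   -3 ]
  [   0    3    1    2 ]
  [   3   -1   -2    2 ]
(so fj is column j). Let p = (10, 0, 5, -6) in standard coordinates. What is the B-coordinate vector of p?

(-4, 2, -3, 1)

Write p = c_1 f1 + ... + c_4 f4 and solve for the c_i.
Solving this 4x4 system gives c = (-4, 2, -3, 1).
Check: -4f1 + 2f2 - 3f3 + f4 = (10, 0, 5, -6).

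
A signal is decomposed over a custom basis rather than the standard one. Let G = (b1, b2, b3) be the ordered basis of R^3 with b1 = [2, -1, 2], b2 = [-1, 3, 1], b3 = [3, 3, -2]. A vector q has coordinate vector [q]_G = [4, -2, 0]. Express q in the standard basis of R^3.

[10, -10, 6]

By definition q = 4b1 - 2b2 + 0·b3.
Summing componentwise gives [10, -10, 6].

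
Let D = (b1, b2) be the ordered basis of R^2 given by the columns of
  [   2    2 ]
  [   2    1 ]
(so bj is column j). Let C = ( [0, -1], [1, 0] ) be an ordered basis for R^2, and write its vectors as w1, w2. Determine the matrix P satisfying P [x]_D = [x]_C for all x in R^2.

[[-2, -1], [2, 2]]

Column j of P is [bj]_C, since P maps D-coordinates to C-coordinates.
Expressing b1 in C: b1 = -2w1 + 2w2, so column 1 of P is [-2, 2].
Doing the same for each bj gives P = [[-2, -1], [2, 2]].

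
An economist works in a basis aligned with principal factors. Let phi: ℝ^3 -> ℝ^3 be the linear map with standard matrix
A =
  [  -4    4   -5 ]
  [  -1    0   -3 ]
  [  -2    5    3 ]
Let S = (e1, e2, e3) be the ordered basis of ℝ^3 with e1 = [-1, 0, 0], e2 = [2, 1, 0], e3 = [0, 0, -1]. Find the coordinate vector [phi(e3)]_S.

[1, 3, 3]

Column 3 of [phi]_S is the S-coordinate vector of phi(e3).
In standard coordinates phi(e3) = A e3 = [5, 3, -3].
Converting to S: [5, 3, -3] = e1 + 3e2 + 3e3, so the coordinate vector is [1, 3, 3].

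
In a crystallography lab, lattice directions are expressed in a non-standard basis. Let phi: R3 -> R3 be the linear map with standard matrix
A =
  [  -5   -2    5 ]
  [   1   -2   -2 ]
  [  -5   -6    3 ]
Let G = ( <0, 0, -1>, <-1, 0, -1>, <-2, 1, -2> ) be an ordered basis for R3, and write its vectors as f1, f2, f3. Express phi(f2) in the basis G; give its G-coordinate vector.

Compute phi(f2) = A f2 = <0, 1, 2> in standard coordinates.
Then write this in G-coordinates: solve for y in y_1 f1 + ... + y_3 f3 = <0, 1, 2>.
This gives y = <-2, -2, 1>, which is column 2 of [phi]_G.

<-2, -2, 1>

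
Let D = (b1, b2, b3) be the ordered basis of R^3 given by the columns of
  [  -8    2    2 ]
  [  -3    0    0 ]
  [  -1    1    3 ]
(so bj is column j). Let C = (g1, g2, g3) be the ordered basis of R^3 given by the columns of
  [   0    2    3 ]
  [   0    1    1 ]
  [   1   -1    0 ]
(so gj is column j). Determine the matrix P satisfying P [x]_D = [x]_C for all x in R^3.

Column j of P is [bj]_C, since P maps D-coordinates to C-coordinates.
Expressing b1 in C: b1 = -2g1 - g2 - 2g3, so column 1 of P is (-2, -1, -2).
Doing the same for each bj gives P = [[-2, -1, 1], [-1, -2, -2], [-2, 2, 2]].

[[-2, -1, 1], [-1, -2, -2], [-2, 2, 2]]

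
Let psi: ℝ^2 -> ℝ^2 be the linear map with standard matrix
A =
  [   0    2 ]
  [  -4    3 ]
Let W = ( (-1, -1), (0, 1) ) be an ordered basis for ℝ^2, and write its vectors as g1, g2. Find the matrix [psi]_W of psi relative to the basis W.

[[2, -2], [3, 1]]

With P the matrix whose columns are g1, g2, [psi]_W = P^(-1) A P.
Column by column: psi(g1) = A g1 = (-2, 1); its W-coordinates (2, 3) give column 1.
Continuing for each basis vector yields [psi]_W = [[2, -2], [3, 1]].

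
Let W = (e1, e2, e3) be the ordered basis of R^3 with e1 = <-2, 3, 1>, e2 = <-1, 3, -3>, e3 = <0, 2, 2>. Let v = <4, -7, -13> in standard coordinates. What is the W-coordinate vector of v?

[v]_W is the unique c with M c = v, where M has columns e1, ..., e3.
Row-reducing the augmented matrix [M | v] gives c = (-3, 2, -2).
Check: -3e1 + 2e2 - 2e3 = <4, -7, -13>.

<-3, 2, -2>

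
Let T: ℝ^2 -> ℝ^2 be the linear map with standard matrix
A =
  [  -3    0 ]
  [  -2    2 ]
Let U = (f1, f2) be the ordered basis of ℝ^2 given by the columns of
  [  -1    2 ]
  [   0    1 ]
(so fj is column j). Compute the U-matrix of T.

Let P have columns f1, f2. Then [T]_U = P^(-1) A P.
Here det P = -1, so P^(-1) is integer; computing A P first and then P^(-1)(A P) gives [[1, 2], [2, -2]].

[[1, 2], [2, -2]]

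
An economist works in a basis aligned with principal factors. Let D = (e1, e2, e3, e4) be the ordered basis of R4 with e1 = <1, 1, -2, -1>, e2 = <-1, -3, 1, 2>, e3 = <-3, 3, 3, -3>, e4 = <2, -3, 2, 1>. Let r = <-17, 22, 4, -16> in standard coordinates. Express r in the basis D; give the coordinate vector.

<1, 0, 4, -3>

Write r = c_1 e1 + ... + c_4 e4 and solve for the c_i.
Gaussian elimination on [M | r] yields c = (1, 0, 4, -3).
Check: e1 + 0·e2 + 4e3 - 3e4 = <-17, 22, 4, -16>.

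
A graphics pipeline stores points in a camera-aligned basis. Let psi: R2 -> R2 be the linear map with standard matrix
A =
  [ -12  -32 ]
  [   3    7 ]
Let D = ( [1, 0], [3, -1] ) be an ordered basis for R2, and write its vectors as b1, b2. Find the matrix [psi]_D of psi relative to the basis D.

Let P have columns b1, b2. Then [psi]_D = P^(-1) A P.
Here det P = -1, so P^(-1) is integer; computing A P first and then P^(-1)(A P) gives [[-3, 2], [-3, -2]].

[[-3, 2], [-3, -2]]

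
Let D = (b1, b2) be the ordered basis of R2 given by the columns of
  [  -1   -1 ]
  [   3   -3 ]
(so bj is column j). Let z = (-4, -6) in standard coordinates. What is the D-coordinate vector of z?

(1, 3)

Write z = c_1 b1 + c_2 b2 and solve for the c_i.
System: -c_1 - c_2 = -4, 3c_1 - 3c_2 = -6; solving gives c_1 = 1, c_2 = 3.
Check: b1 + 3b2 = (-4, -6).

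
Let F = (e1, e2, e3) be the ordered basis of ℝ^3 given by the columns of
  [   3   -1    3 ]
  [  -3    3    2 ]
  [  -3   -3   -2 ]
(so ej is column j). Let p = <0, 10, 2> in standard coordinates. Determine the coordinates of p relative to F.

Write p = c_1 e1 + ... + c_3 e3 and solve for the c_i.
Gaussian elimination on [M | p] yields c = (-2, 0, 2).
Check: -2e1 + 0·e2 + 2e3 = <0, 10, 2>.

<-2, 0, 2>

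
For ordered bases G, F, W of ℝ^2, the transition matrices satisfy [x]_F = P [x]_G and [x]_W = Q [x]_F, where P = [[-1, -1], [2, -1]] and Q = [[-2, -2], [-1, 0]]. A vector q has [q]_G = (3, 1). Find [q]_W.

First [q]_F = P [q]_G = (-4, 5).
Then [q]_W = Q [q]_F = (-2, 4).

(-2, 4)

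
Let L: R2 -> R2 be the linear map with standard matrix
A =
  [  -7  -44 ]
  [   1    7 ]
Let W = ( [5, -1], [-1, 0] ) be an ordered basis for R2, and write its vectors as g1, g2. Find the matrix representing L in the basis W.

Let P have columns g1, g2. Then [L]_W = P^(-1) A P.
Here det P = -1, so P^(-1) is integer; computing A P first and then P^(-1)(A P) gives [[2, 1], [1, -2]].

[[2, 1], [1, -2]]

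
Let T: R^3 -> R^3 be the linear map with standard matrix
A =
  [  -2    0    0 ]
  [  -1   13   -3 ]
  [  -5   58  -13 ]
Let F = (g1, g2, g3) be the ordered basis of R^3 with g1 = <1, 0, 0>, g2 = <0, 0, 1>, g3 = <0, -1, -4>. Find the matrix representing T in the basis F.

With P the matrix whose columns are g1, ..., g3, [T]_F = P^(-1) A P.
Column by column: T(g1) = A g1 = <-2, -1, -5>; its F-coordinates <-2, -1, 1> give column 1.
Continuing for each basis vector yields [T]_F = [[-2, 0, 0], [-1, -1, -2], [1, 3, 1]].

[[-2, 0, 0], [-1, -1, -2], [1, 3, 1]]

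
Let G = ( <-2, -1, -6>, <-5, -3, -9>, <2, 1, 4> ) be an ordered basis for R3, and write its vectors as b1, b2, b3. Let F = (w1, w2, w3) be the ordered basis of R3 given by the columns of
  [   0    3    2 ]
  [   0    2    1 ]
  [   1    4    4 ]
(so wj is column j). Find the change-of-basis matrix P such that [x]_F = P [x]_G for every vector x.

[[-2, -1, 0], [0, -1, 0], [-1, -1, 1]]

Column j of P is [bj]_F, since P maps G-coordinates to F-coordinates.
Expressing b1 in F: b1 = -2w1 + 0·w2 - w3, so column 1 of P is <-2, 0, -1>.
Doing the same for each bj gives P = [[-2, -1, 0], [0, -1, 0], [-1, -1, 1]].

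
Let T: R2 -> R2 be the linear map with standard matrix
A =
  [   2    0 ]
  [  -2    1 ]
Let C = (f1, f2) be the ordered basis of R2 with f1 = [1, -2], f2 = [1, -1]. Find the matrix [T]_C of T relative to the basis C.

[[2, 1], [0, 1]]

With P the matrix whose columns are f1, f2, [T]_C = P^(-1) A P.
Column by column: T(f1) = A f1 = [2, -4]; its C-coordinates [2, 0] give column 1.
Continuing for each basis vector yields [T]_C = [[2, 1], [0, 1]].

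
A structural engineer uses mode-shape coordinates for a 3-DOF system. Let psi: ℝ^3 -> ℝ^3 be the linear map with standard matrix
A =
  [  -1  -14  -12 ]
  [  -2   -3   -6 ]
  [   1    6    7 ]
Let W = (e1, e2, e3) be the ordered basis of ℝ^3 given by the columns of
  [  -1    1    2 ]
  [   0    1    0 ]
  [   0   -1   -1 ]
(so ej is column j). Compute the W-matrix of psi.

With P the matrix whose columns are e1, ..., e3, [psi]_W = P^(-1) A P.
Column by column: psi(e1) = A e1 = (1, 2, -1); its W-coordinates (-1, 2, -1) give column 1.
Continuing for each basis vector yields [psi]_W = [[-1, 2, -2], [2, 1, 2], [-1, -1, 3]].

[[-1, 2, -2], [2, 1, 2], [-1, -1, 3]]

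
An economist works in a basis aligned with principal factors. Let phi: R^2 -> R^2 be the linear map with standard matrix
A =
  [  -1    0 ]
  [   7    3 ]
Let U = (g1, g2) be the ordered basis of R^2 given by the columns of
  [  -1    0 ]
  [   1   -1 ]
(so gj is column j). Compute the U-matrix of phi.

[[-1, 0], [3, 3]]

Let P have columns g1, g2. Then [phi]_U = P^(-1) A P.
Here det P = 1, so P^(-1) is integer; computing A P first and then P^(-1)(A P) gives [[-1, 0], [3, 3]].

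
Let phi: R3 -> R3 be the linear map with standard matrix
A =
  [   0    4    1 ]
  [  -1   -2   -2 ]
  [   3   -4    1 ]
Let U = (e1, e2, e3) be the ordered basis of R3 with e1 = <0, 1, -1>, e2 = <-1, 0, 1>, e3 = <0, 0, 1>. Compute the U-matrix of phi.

The j-th column of [phi]_U is [phi(ej)]_U.
phi(e1) = A e1 = <3, 0, -5> = 0·e1 - 3e2 - 2e3, so column 1 is <0, -3, -2>.
Repeating for e2, e3 and assembling the columns gives [[0, -1, -2], [-3, -1, -1], [-2, -2, 0]].

[[0, -1, -2], [-3, -1, -1], [-2, -2, 0]]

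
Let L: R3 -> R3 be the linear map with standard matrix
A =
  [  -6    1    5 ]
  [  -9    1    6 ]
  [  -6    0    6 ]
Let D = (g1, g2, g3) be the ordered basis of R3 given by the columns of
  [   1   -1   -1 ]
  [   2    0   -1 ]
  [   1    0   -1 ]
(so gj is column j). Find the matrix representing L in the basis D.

The j-th column of [L]_D is [L(gj)]_D.
L(g1) = A g1 = [1, -1, 0] = -g1 - g2 - g3, so column 1 is [-1, -1, -1].
Repeating for g2, g3 and assembling the columns gives [[-1, 3, 2], [-1, 0, 0], [-1, -3, 2]].

[[-1, 3, 2], [-1, 0, 0], [-1, -3, 2]]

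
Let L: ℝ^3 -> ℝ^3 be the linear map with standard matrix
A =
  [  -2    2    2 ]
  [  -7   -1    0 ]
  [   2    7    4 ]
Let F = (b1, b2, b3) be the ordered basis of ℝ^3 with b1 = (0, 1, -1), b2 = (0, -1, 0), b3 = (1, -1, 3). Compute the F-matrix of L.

Let P have columns b1, ..., b3. Then [L]_F = P^(-1) A P.
Here det P = -1, so P^(-1) is integer; computing A P first and then P^(-1)(A P) gives [[-3, 1, -1], [-2, 2, 3], [0, -2, 2]].

[[-3, 1, -1], [-2, 2, 3], [0, -2, 2]]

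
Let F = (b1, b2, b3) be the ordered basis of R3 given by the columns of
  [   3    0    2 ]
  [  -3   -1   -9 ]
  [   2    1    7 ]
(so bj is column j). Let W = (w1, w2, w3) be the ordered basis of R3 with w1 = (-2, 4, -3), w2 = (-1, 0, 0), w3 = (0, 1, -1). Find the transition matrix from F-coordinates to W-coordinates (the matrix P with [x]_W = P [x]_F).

Column j of P is [bj]_W, since P maps F-coordinates to W-coordinates.
Expressing b1 in W: b1 = -w1 - w2 + w3, so column 1 of P is (-1, -1, 1).
Doing the same for each bj gives P = [[-1, 0, -2], [-1, 0, 2], [1, -1, -1]].

[[-1, 0, -2], [-1, 0, 2], [1, -1, -1]]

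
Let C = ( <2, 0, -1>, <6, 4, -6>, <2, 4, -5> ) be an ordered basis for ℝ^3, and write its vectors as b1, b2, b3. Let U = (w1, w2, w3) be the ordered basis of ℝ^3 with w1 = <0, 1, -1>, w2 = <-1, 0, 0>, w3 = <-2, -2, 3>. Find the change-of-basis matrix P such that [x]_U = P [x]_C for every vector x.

Let M have columns bj and N have columns wj. Then for every x, N [x]_U = x = M [x]_C, so P = N^(-1) M.
Since det N = 1, N^(-1) has integer entries; multiplying gives P = [[-2, 0, 2], [0, -2, 0], [-1, -2, -1]].

[[-2, 0, 2], [0, -2, 0], [-1, -2, -1]]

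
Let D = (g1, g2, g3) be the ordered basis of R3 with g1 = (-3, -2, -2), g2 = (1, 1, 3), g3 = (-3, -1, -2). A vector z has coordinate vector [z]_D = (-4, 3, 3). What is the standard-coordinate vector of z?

The coordinates say z = -4g1 + 3g2 + 3g3; adding the scaled basis vectors gives (6, 8, 11).

(6, 8, 11)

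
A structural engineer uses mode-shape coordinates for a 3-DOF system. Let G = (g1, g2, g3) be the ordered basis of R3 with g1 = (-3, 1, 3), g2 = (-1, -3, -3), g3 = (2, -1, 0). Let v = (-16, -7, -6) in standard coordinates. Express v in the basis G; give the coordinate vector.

(2, 4, -3)

We seek scalars with c_1 g1 + ... + c_3 g3 = v; equivalently solve M c = v where the columns of M are g1, ..., g3.
Solving this 3x3 system gives c = (2, 4, -3).
Check: 2g1 + 4g2 - 3g3 = (-16, -7, -6).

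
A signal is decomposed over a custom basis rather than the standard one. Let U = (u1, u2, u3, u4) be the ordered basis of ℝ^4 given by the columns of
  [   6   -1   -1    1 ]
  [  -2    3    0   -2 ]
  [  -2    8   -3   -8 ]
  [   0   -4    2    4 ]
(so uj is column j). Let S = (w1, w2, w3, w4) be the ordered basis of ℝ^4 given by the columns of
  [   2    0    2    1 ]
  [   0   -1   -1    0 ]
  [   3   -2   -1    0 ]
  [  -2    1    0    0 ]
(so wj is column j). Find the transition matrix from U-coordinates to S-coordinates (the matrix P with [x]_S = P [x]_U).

Let M have columns uj and N have columns wj. Then for every x, N [x]_S = x = M [x]_U, so P = N^(-1) M.
Since det N = 1, N^(-1) has integer entries; multiplying gives P = [[0, 1, -1, -2], [0, -2, 0, 0], [2, -1, 0, 2], [2, -1, 1, 1]].

[[0, 1, -1, -2], [0, -2, 0, 0], [2, -1, 0, 2], [2, -1, 1, 1]]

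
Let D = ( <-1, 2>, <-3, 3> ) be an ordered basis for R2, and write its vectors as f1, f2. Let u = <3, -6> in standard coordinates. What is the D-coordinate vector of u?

<-3, 0>

[u]_D is the unique c with M c = u, where M has columns f1, f2.
System: -c_1 - 3c_2 = 3, 2c_1 + 3c_2 = -6; solving gives c_1 = -3, c_2 = 0.
Check: -3f1 + 0·f2 = <3, -6>.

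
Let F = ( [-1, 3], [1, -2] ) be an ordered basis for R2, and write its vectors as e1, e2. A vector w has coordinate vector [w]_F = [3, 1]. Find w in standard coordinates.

[-2, 7]

w = M [w]_F, where M has columns e1, e2.
Carrying out the matrix-vector product, w = [-2, 7].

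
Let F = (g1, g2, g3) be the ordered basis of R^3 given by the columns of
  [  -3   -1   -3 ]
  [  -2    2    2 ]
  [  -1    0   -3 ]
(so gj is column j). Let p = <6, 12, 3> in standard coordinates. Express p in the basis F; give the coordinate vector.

[p]_F is the unique c with M c = p, where M has columns g1, ..., g3.
Gaussian elimination on [M | p] yields c = (-3, 3, 0).
Check: -3g1 + 3g2 + 0·g3 = <6, 12, 3>.

<-3, 3, 0>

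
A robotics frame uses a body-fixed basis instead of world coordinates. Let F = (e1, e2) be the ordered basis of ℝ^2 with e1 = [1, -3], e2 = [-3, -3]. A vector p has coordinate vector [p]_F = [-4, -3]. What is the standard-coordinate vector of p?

[5, 21]

By definition p = -4e1 - 3e2.
Summing componentwise gives [5, 21].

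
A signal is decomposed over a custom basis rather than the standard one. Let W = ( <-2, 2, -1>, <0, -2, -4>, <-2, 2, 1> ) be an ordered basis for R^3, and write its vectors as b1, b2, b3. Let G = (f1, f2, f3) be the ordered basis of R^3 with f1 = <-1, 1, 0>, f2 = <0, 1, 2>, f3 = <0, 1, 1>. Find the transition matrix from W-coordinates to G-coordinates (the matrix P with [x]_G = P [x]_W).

Column j of P is [bj]_G, since P maps W-coordinates to G-coordinates.
Expressing b1 in G: b1 = 2f1 - f2 + f3, so column 1 of P is <2, -1, 1>.
Doing the same for each bj gives P = [[2, 0, 2], [-1, -2, 1], [1, 0, -1]].

[[2, 0, 2], [-1, -2, 1], [1, 0, -1]]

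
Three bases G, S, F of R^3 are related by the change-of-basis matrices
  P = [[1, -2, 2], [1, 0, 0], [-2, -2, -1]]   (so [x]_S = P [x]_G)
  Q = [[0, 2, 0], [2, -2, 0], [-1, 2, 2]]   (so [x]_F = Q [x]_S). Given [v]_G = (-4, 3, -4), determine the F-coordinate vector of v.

First [v]_S = P [v]_G = (-18, -4, 6).
Then [v]_F = Q [v]_S = (-8, -28, 22).

(-8, -28, 22)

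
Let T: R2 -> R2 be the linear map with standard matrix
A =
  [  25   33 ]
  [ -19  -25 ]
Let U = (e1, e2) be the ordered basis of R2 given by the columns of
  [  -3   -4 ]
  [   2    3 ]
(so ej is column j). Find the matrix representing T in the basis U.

[[-1, -1], [3, 1]]

The j-th column of [T]_U is [T(ej)]_U.
T(e1) = A e1 = [-9, 7] = -e1 + 3e2, so column 1 is [-1, 3].
Repeating for e2 and assembling the columns gives [[-1, -1], [3, 1]].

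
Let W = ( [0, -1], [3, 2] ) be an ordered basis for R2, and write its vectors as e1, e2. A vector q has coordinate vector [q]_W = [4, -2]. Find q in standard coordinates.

[-6, -8]

The coordinates say q = 4e1 - 2e2; adding the scaled basis vectors gives [-6, -8].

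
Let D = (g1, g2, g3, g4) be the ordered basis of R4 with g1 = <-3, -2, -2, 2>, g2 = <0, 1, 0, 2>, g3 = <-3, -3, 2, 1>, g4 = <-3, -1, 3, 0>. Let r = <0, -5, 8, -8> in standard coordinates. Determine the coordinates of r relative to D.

Write r = c_1 g1 + ... + c_4 g4 and solve for the c_i.
Gaussian elimination on [M | r] yields c = (-2, -3, 2, 0).
Check: -2g1 - 3g2 + 2g3 + 0·g4 = <0, -5, 8, -8>.

<-2, -3, 2, 0>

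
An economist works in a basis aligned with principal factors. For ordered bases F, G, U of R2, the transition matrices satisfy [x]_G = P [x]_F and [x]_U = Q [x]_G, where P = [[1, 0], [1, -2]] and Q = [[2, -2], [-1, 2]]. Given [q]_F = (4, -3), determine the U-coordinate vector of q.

Composing the changes, [q]_U = Q P [q]_F.
Q P = [[0, 4], [1, -4]]; applying this to (4, -3) gives (-12, 16).

(-12, 16)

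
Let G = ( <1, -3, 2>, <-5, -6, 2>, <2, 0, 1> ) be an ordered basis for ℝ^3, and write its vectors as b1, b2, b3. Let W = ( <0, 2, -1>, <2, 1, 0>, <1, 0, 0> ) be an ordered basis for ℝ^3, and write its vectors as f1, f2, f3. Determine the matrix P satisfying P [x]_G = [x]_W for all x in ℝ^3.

[[-2, -2, -1], [1, -2, 2], [-1, -1, -2]]

Take x = bj: its G-coordinates are the j-th standard unit vector, so P e_j — column j of P — equals [bj]_W.
b1 = -2f1 + f2 - f3, giving column 1 = <-2, 1, -1>; repeating for each j gives P = [[-2, -2, -1], [1, -2, 2], [-1, -1, -2]].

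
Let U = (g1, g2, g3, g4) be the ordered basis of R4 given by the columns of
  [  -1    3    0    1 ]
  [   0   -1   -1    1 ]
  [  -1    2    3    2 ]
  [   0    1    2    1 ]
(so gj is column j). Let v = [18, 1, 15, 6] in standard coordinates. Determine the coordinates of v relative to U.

We seek scalars with c_1 g1 + ... + c_4 g4 = v; equivalently solve M c = v where the columns of M are g1, ..., g4.
Gaussian elimination on [M | v] yields c = (-2, 4, -1, 4).
Check: -2g1 + 4g2 - g3 + 4g4 = [18, 1, 15, 6].

[-2, 4, -1, 4]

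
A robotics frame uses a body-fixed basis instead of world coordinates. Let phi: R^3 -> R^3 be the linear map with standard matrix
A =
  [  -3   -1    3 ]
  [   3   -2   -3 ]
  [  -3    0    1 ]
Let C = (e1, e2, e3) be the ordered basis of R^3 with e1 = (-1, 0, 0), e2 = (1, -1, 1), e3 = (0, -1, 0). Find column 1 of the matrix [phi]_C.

Column 1 of [phi]_C is the C-coordinate vector of phi(e1).
In standard coordinates phi(e1) = A e1 = (3, -3, 3).
Converting to C: (3, -3, 3) = 0·e1 + 3e2 + 0·e3, so the coordinate vector is (0, 3, 0).

(0, 3, 0)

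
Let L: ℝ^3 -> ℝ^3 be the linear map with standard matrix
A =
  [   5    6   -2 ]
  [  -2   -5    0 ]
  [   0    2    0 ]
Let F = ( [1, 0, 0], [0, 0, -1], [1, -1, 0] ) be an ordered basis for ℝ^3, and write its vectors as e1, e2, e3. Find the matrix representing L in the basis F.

[[3, 2, 2], [0, 0, 2], [2, 0, -3]]

The j-th column of [L]_F is [L(ej)]_F.
L(e1) = A e1 = [5, -2, 0] = 3e1 + 0·e2 + 2e3, so column 1 is [3, 0, 2].
Repeating for e2, e3 and assembling the columns gives [[3, 2, 2], [0, 0, 2], [2, 0, -3]].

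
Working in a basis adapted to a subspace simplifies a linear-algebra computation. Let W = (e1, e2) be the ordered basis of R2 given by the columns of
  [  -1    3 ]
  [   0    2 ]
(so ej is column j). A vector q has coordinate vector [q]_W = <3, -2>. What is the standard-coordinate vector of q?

The coordinates say q = 3e1 - 2e2; adding the scaled basis vectors gives <-9, -4>.

<-9, -4>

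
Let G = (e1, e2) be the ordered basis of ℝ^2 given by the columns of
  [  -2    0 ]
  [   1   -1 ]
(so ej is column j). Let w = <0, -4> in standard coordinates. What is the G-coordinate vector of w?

Write w = c_1 e1 + c_2 e2 and solve for the c_i.
System: -2c_1 + 0c_2 = 0, c_1 - c_2 = -4; solving gives c_1 = 0, c_2 = 4.
Check: 0·e1 + 4e2 = <0, -4>.

<0, 4>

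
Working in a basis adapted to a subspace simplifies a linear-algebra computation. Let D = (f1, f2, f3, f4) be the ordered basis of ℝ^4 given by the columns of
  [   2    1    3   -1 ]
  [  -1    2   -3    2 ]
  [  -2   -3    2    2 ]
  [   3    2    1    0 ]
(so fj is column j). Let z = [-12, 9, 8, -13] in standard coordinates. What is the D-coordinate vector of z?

[-4, 0, -1, 1]

We seek scalars with c_1 f1 + ... + c_4 f4 = z; equivalently solve M c = z where the columns of M are f1, ..., f4.
Gaussian elimination on [M | z] yields c = (-4, 0, -1, 1).
Check: -4f1 + 0·f2 - f3 + f4 = [-12, 9, 8, -13].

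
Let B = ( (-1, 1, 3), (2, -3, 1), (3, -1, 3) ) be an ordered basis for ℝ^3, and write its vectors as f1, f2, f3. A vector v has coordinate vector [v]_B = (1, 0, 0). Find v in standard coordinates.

(-1, 1, 3)

By definition v = f1 + 0·f2 + 0·f3.
Summing componentwise gives (-1, 1, 3).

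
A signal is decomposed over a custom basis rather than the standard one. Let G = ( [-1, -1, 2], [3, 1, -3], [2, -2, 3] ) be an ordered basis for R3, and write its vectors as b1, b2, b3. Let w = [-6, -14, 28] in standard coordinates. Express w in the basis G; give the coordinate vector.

[2, -4, 4]

[w]_G is the unique c with M c = w, where M has columns b1, ..., b3.
Solving this 3x3 system gives c = (2, -4, 4).
Check: 2b1 - 4b2 + 4b3 = [-6, -14, 28].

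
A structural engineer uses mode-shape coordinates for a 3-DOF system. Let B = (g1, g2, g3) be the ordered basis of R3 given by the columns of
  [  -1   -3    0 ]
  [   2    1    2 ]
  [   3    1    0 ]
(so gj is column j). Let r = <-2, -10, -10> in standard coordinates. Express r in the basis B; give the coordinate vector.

<-4, 2, -2>

[r]_B is the unique c with M c = r, where M has columns g1, ..., g3.
Solving this 3x3 system gives c = (-4, 2, -2).
Check: -4g1 + 2g2 - 2g3 = <-2, -10, -10>.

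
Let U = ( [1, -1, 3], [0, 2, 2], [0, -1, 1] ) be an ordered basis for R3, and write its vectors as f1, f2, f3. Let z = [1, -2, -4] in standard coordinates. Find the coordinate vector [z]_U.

[1, -2, -3]

We seek scalars with c_1 f1 + ... + c_3 f3 = z; equivalently solve M c = z where the columns of M are f1, ..., f3.
Gaussian elimination on [M | z] yields c = (1, -2, -3).
Check: f1 - 2f2 - 3f3 = [1, -2, -4].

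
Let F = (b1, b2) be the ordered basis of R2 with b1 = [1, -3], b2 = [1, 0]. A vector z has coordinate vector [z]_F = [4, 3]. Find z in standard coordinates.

[7, -12]

z = M [z]_F, where M has columns b1, b2.
Carrying out the matrix-vector product, z = [7, -12].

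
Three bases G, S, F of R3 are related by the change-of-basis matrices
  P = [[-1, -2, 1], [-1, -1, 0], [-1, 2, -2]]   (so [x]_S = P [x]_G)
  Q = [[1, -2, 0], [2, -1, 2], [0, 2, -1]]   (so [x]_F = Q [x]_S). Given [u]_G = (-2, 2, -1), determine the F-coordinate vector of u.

(-3, 10, -8)

Apply P to get S-coordinates (-3, 0, 8), then Q to get F-coordinates.
The result is [u]_F = (-3, 10, -8).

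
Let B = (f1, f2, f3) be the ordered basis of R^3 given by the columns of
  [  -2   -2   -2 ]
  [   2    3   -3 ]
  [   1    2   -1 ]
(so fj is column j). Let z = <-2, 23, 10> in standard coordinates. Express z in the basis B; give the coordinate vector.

[z]_B is the unique c with M c = z, where M has columns f1, ..., f3.
Row-reducing the augmented matrix [M | z] gives c = (4, 1, -4).
Check: 4f1 + f2 - 4f3 = <-2, 23, 10>.

<4, 1, -4>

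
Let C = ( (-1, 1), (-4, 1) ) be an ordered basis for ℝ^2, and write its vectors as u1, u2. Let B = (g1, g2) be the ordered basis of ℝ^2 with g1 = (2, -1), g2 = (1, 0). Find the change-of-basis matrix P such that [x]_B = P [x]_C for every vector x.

[[-1, -1], [1, -2]]

Take x = uj: its C-coordinates are the j-th standard unit vector, so P e_j — column j of P — equals [uj]_B.
u1 = -g1 + g2, giving column 1 = (-1, 1); repeating for each j gives P = [[-1, -1], [1, -2]].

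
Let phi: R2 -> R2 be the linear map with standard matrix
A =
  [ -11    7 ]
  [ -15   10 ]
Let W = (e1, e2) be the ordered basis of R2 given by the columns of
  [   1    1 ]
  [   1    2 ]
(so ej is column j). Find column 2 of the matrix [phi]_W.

Compute phi(e2) = A e2 = (3, 5) in standard coordinates.
Then write this in W-coordinates: solve for y in y_1 e1 + y_2 e2 = (3, 5).
This gives y = (1, 2), which is column 2 of [phi]_W.

(1, 2)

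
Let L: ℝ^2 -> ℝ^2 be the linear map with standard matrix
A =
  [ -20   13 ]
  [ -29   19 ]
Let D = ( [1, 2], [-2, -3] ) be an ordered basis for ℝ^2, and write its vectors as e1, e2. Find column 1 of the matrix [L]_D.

[0, -3]

Compute L(e1) = A e1 = [6, 9] in standard coordinates.
Then write this in D-coordinates: solve for y in y_1 e1 + y_2 e2 = [6, 9].
This gives y = [0, -3], which is column 1 of [L]_D.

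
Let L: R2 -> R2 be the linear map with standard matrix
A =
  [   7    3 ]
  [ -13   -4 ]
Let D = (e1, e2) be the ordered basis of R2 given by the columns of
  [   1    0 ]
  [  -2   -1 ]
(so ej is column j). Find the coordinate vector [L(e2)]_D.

[-3, 2]

Column 2 of [L]_D is the D-coordinate vector of L(e2).
In standard coordinates L(e2) = A e2 = [-3, 4].
Converting to D: [-3, 4] = -3e1 + 2e2, so the coordinate vector is [-3, 2].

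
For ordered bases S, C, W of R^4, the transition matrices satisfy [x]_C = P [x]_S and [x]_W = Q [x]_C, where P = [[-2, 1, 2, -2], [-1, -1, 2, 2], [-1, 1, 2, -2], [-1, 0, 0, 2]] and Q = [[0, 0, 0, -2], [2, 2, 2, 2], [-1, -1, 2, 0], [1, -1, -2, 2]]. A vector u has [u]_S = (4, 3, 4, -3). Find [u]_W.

(20, 14, 22, -32)

Apply P to get C-coordinates (9, -5, 13, -10), then Q to get W-coordinates.
The result is [u]_W = (20, 14, 22, -32).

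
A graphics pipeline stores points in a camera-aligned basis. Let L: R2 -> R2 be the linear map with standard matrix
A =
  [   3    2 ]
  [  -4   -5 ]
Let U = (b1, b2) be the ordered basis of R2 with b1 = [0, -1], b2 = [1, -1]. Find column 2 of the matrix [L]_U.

[-2, 1]

Column 2 of [L]_U is the U-coordinate vector of L(b2).
In standard coordinates L(b2) = A b2 = [1, 1].
Converting to U: [1, 1] = -2b1 + b2, so the coordinate vector is [-2, 1].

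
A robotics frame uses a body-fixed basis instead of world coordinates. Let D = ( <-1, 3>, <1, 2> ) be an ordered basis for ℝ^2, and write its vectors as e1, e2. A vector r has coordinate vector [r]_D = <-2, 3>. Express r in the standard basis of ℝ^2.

<5, 0>

r = M [r]_D, where M has columns e1, e2.
Carrying out the matrix-vector product, r = <5, 0>.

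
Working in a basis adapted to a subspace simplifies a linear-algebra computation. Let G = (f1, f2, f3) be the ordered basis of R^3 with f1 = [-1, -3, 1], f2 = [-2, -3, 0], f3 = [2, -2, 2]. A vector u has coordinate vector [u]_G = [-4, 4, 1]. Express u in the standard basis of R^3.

[-2, -2, -2]

By definition u = -4f1 + 4f2 + f3.
Summing componentwise gives [-2, -2, -2].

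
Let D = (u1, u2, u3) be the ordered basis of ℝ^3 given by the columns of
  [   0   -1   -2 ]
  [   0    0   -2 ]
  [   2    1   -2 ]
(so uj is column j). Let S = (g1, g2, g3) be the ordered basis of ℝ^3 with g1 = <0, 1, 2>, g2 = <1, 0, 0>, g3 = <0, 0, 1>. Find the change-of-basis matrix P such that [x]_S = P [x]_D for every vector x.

Let M have columns uj and N have columns gj. Then for every x, N [x]_S = x = M [x]_D, so P = N^(-1) M.
Since det N = -1, N^(-1) has integer entries; multiplying gives P = [[0, 0, -2], [0, -1, -2], [2, 1, 2]].

[[0, 0, -2], [0, -1, -2], [2, 1, 2]]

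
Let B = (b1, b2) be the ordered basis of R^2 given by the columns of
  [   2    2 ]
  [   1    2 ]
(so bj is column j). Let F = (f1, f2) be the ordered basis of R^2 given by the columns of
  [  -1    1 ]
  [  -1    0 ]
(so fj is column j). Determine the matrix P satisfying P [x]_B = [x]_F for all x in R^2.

[[-1, -2], [1, 0]]

Let M have columns bj and N have columns fj. Then for every x, N [x]_F = x = M [x]_B, so P = N^(-1) M.
Since det N = 1, N^(-1) has integer entries; multiplying gives P = [[-1, -2], [1, 0]].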